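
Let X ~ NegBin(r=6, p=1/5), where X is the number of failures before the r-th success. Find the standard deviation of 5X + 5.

For X ~ NegBin(r=6, p=1/5), where X is the number of failures before the r-th success:
Var(X) = 120
SD(X) = √(Var(X)) = √(120) = 2 \sqrt{30}
SD(5X + 5) = |5| × SD(X) = 5 × 2 \sqrt{30} = 10 \sqrt{30}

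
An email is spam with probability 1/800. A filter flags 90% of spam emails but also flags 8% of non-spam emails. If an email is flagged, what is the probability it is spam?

Let D = the rare event, + = positive/flagged.
P(D) = 1/800
P(+|D) = 90/100 = 9/10
P(+|D') = 8/100 = 2/25
P(+) = P(+|D)P(D) + P(+|D')P(D')
     = \frac{9}{10} × \frac{1}{800} + \frac{2}{25} × \frac{799}{800}
     = \frac{3241}{40000}
P(D|+) = P(+|D)P(D)/P(+) = \frac{45}{3241}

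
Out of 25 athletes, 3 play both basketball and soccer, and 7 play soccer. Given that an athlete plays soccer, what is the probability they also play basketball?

P(A ∩ B) = 3/25
P(B) = 7/25
P(A|B) = P(A ∩ B) / P(B) = (3/25) / (7/25) = 3/7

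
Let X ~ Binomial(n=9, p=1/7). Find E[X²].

Using the identity E[X²] = Var(X) + (E[X])²:
E[X] = \frac{9}{7}
Var(X) = \frac{54}{49}
E[X²] = \frac{54}{49} + (\frac{9}{7})²
= \frac{135}{49}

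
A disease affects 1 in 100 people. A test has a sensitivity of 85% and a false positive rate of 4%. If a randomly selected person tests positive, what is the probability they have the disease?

Let D = the rare event, + = positive/flagged.
P(D) = 1/100
P(+|D) = 85/100 = 17/20
P(+|D') = 4/100 = 1/25
P(+) = P(+|D)P(D) + P(+|D')P(D')
     = \frac{17}{20} × \frac{1}{100} + \frac{1}{25} × \frac{99}{100}
     = \frac{481}{10000}
P(D|+) = P(+|D)P(D)/P(+) = \frac{85}{481}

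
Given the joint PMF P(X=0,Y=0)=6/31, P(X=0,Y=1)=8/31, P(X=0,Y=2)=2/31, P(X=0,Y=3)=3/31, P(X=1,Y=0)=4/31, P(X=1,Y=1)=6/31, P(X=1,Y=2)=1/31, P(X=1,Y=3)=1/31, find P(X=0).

P(X=0) = P(X=0,Y=0) + P(X=0,Y=1) + P(X=0,Y=2) + P(X=0,Y=3)
= 6/31 + 8/31 + 2/31 + 3/31
= 19/31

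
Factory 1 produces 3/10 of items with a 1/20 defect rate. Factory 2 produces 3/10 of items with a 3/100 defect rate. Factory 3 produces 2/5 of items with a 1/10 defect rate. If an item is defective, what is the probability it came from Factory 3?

Using Bayes' theorem:
P(F1) = 3/10, P(D|F1) = 1/20
P(F2) = 3/10, P(D|F2) = 3/100
P(F3) = 2/5, P(D|F3) = 1/10
P(D) = P(D|F1)P(F1) + P(D|F2)P(F2) + P(D|F3)P(F3)
     = \frac{8}{125}
P(F3|D) = P(D|F3)P(F3) / P(D)
= \frac{5}{8}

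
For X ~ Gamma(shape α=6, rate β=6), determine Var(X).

For X ~ Gamma(shape α=6, rate β=6):
Var(X) = \frac{1}{6}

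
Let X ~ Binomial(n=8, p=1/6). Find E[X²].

Using the identity E[X²] = Var(X) + (E[X])²:
E[X] = \frac{4}{3}
Var(X) = \frac{10}{9}
E[X²] = \frac{10}{9} + (\frac{4}{3})²
= \frac{26}{9}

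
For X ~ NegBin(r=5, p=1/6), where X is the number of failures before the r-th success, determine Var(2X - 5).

For X ~ NegBin(r=5, p=1/6), where X is the number of failures before the r-th success:
Var(X) = 150
Var(2X - 5) = (2)² × Var(X) = 4 × 150 = 600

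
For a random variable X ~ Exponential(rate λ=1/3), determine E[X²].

Using the identity E[X²] = Var(X) + (E[X])²:
E[X] = 3
Var(X) = 9
E[X²] = 9 + (3)²
= 18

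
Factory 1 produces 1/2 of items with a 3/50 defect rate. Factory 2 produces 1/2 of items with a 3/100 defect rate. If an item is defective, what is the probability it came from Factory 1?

Using Bayes' theorem:
P(F1) = 1/2, P(D|F1) = 3/50
P(F2) = 1/2, P(D|F2) = 3/100
P(D) = P(D|F1)P(F1) + P(D|F2)P(F2)
     = \frac{9}{200}
P(F1|D) = P(D|F1)P(F1) / P(D)
= \frac{2}{3}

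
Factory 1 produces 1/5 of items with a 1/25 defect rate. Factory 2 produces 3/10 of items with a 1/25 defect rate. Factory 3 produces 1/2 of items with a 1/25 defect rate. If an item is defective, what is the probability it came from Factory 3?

Using Bayes' theorem:
P(F1) = 1/5, P(D|F1) = 1/25
P(F2) = 3/10, P(D|F2) = 1/25
P(F3) = 1/2, P(D|F3) = 1/25
P(D) = P(D|F1)P(F1) + P(D|F2)P(F2) + P(D|F3)P(F3)
     = \frac{1}{25}
P(F3|D) = P(D|F3)P(F3) / P(D)
= \frac{1}{2}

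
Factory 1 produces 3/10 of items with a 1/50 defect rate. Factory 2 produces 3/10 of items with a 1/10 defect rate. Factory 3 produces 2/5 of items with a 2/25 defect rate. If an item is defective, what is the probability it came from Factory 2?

Using Bayes' theorem:
P(F1) = 3/10, P(D|F1) = 1/50
P(F2) = 3/10, P(D|F2) = 1/10
P(F3) = 2/5, P(D|F3) = 2/25
P(D) = P(D|F1)P(F1) + P(D|F2)P(F2) + P(D|F3)P(F3)
     = \frac{17}{250}
P(F2|D) = P(D|F2)P(F2) / P(D)
= \frac{15}{34}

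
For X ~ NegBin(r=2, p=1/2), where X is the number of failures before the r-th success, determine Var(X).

For X ~ NegBin(r=2, p=1/2), where X is the number of failures before the r-th success:
Var(X) = 4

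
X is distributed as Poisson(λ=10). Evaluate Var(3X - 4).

For X ~ Poisson(λ=10):
Var(X) = 10
Var(3X - 4) = (3)² × Var(X) = 9 × 10 = 90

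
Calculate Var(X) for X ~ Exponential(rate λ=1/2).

For X ~ Exponential(rate λ=1/2):
Var(X) = 4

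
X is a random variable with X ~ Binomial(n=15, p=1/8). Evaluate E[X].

For X ~ Binomial(n=15, p=1/8), the expected value is:
E[X] = \frac{15}{8}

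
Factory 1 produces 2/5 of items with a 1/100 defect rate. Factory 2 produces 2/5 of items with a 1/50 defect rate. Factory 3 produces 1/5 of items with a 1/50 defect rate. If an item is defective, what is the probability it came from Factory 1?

Using Bayes' theorem:
P(F1) = 2/5, P(D|F1) = 1/100
P(F2) = 2/5, P(D|F2) = 1/50
P(F3) = 1/5, P(D|F3) = 1/50
P(D) = P(D|F1)P(F1) + P(D|F2)P(F2) + P(D|F3)P(F3)
     = \frac{2}{125}
P(F1|D) = P(D|F1)P(F1) / P(D)
= \frac{1}{4}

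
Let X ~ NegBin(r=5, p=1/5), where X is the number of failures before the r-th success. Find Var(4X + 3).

For X ~ NegBin(r=5, p=1/5), where X is the number of failures before the r-th success:
Var(X) = 100
Var(4X + 3) = (4)² × Var(X) = 16 × 100 = 1600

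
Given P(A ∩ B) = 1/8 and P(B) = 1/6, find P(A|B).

P(A|B) = P(A ∩ B) / P(B)
= (1/8) / (1/6)
= 3/4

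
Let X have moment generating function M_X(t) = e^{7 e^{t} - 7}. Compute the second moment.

To find E[X^2], compute M^(2)(0):
M^(1)(t) = 7 e^{t} e^{7 e^{t} - 7}
M^(2)(t) = 49 e^{2 t} e^{7 e^{t} - 7} + 7 e^{t} e^{7 e^{t} - 7}
M^(2)(0) = 56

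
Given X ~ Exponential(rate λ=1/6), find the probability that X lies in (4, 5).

P(4 < X < 5) = ∫_{4}^{5} f(x) dx
where f(x) = \frac{e^{- \frac{x}{6}}}{6}
= - \frac{1}{e^{\frac{5}{6}}} + e^{- \frac{2}{3}}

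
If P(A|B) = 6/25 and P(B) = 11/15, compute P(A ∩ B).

By definition, P(A|B) = P(A ∩ B) / P(B)
So P(A ∩ B) = P(A|B) × P(B)
= 6/25 × 11/15
= 22/125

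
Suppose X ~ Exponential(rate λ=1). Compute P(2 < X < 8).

P(2 < X < 8) = ∫_{2}^{8} f(x) dx
where f(x) = e^{- x}
= - \frac{1 - e^{6}}{e^{8}}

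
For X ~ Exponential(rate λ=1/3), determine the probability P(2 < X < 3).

P(2 < X < 3) = ∫_{2}^{3} f(x) dx
where f(x) = \frac{e^{- \frac{x}{3}}}{3}
= - \frac{1}{e} + e^{- \frac{2}{3}}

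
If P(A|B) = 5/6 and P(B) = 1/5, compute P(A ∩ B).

By definition, P(A|B) = P(A ∩ B) / P(B)
So P(A ∩ B) = P(A|B) × P(B)
= 5/6 × 1/5
= 1/6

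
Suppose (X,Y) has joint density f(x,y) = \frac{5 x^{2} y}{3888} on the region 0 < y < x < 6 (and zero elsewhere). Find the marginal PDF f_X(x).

f_X(x) = ∫_0^x \frac{5 x^{2} y}{3888} dy = \frac{5 x^{4}}{7776}
for 0 < x < 6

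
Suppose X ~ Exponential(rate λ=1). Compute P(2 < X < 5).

P(2 < X < 5) = ∫_{2}^{5} f(x) dx
where f(x) = e^{- x}
= - \frac{1 - e^{3}}{e^{5}}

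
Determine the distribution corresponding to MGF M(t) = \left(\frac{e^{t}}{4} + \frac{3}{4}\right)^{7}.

The MGF M(t) = \left(\frac{e^{t}}{4} + \frac{3}{4}\right)^{7} is the standard form for the Binomial distribution.
Comparing with the known MGF formula identifies: Binomial(n=7, p=1/4)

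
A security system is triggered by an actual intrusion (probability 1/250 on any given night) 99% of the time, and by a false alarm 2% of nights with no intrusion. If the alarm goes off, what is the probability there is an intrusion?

Let D = the rare event, + = positive/flagged.
P(D) = 1/250
P(+|D) = 99/100
P(+|D') = 2/100 = 1/50
P(+) = P(+|D)P(D) + P(+|D')P(D')
     = \frac{99}{100} × \frac{1}{250} + \frac{1}{50} × \frac{249}{250}
     = \frac{597}{25000}
P(D|+) = P(+|D)P(D)/P(+) = \frac{33}{199}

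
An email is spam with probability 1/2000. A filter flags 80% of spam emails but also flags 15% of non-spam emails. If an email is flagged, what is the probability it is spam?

Let D = the rare event, + = positive/flagged.
P(D) = 1/2000
P(+|D) = 80/100 = 4/5
P(+|D') = 15/100 = 3/20
P(+) = P(+|D)P(D) + P(+|D')P(D')
     = \frac{4}{5} × \frac{1}{2000} + \frac{3}{20} × \frac{1999}{2000}
     = \frac{6013}{40000}
P(D|+) = P(+|D)P(D)/P(+) = \frac{16}{6013}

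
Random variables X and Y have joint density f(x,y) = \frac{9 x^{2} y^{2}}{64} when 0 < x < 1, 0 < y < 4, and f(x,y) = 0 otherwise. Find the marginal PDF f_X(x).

f_X(x) = ∫_0^4 f(x,y) dy
= ∫_0^4 \frac{9 x^{2} y^{2}}{64} dy
= 3 x^{2} for 0 < x < 1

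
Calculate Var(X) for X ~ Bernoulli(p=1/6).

For X ~ Bernoulli(p=1/6):
Var(X) = \frac{5}{36}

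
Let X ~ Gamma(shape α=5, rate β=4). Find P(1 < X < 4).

P(1 < X < 4) = ∫_{1}^{4} f(x) dx
where f(x) = \frac{128 x^{4} e^{- 4 x}}{3}
= \frac{-10675 + 103 e^{12}}{3 e^{16}}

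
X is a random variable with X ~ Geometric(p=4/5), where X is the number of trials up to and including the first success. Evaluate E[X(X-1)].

E[X(X-1)] = E[X² - X] = E[X²] - E[X]
E[X] = \frac{5}{4}
E[X²] = Var(X) + (E[X])² = \frac{5}{16} + (\frac{5}{4})² = \frac{15}{8}
E[X(X-1)] = \frac{15}{8} - \frac{5}{4} = \frac{5}{8}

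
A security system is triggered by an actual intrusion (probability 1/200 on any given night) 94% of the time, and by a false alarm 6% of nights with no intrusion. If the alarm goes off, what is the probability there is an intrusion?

Let D = the rare event, + = positive/flagged.
P(D) = 1/200
P(+|D) = 94/100 = 47/50
P(+|D') = 6/100 = 3/50
P(+) = P(+|D)P(D) + P(+|D')P(D')
     = \frac{47}{50} × \frac{1}{200} + \frac{3}{50} × \frac{199}{200}
     = \frac{161}{2500}
P(D|+) = P(+|D)P(D)/P(+) = \frac{47}{644}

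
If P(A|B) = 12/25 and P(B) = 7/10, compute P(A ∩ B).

By definition, P(A|B) = P(A ∩ B) / P(B)
So P(A ∩ B) = P(A|B) × P(B)
= 12/25 × 7/10
= 42/125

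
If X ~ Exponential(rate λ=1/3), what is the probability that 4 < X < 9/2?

P(4 < X < 9/2) = ∫_{4}^{9/2} f(x) dx
where f(x) = \frac{e^{- \frac{x}{3}}}{3}
= - \frac{1}{e^{\frac{3}{2}}} + e^{- \frac{4}{3}}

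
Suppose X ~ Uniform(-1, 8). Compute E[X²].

Using the identity E[X²] = Var(X) + (E[X])²:
E[X] = \frac{7}{2}
Var(X) = \frac{27}{4}
E[X²] = \frac{27}{4} + (\frac{7}{2})²
= 19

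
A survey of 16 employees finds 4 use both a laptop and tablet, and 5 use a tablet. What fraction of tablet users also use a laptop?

P(A ∩ B) = 4/16 = 1/4
P(B) = 5/16
P(A|B) = P(A ∩ B) / P(B) = (1/4) / (5/16) = 4/5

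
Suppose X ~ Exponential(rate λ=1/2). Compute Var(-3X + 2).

For X ~ Exponential(rate λ=1/2):
Var(X) = 4
Var(-3X + 2) = (-3)² × Var(X) = 9 × 4 = 36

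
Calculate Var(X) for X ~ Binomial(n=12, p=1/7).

For X ~ Binomial(n=12, p=1/7):
Var(X) = \frac{72}{49}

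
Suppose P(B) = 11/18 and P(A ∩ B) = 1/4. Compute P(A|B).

P(A|B) = P(A ∩ B) / P(B)
= (1/4) / (11/18)
= 9/22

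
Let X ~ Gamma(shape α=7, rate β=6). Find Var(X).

For X ~ Gamma(shape α=7, rate β=6):
Var(X) = \frac{7}{36}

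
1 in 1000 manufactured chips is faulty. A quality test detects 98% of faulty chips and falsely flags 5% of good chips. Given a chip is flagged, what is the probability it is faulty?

Let D = the rare event, + = positive/flagged.
P(D) = 1/1000
P(+|D) = 98/100 = 49/50
P(+|D') = 5/100 = 1/20
P(+) = P(+|D)P(D) + P(+|D')P(D')
     = \frac{49}{50} × \frac{1}{1000} + \frac{1}{20} × \frac{999}{1000}
     = \frac{5093}{100000}
P(D|+) = P(+|D)P(D)/P(+) = \frac{98}{5093}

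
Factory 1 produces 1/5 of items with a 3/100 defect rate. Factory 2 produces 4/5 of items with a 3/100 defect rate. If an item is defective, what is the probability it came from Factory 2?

Using Bayes' theorem:
P(F1) = 1/5, P(D|F1) = 3/100
P(F2) = 4/5, P(D|F2) = 3/100
P(D) = P(D|F1)P(F1) + P(D|F2)P(F2)
     = \frac{3}{100}
P(F2|D) = P(D|F2)P(F2) / P(D)
= \frac{4}{5}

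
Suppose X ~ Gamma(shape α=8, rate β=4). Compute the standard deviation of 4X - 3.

For X ~ Gamma(shape α=8, rate β=4):
Var(X) = \frac{1}{2}
SD(X) = √(Var(X)) = √(\frac{1}{2}) = \frac{\sqrt{2}}{2}
SD(4X - 3) = |4| × SD(X) = 4 × \frac{\sqrt{2}}{2} = 2 \sqrt{2}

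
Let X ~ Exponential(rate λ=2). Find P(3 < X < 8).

P(3 < X < 8) = ∫_{3}^{8} f(x) dx
where f(x) = 2 e^{- 2 x}
= - \frac{1 - e^{10}}{e^{16}}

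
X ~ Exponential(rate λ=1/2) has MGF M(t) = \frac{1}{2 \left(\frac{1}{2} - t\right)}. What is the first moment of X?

To find E[X], compute M^(1)(0):
M^(1)(t) = \frac{1}{2 \left(\frac{1}{2} - t\right)^{2}}
M^(1)(0) = 2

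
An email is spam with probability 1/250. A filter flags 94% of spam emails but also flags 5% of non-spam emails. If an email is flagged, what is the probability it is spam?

Let D = the rare event, + = positive/flagged.
P(D) = 1/250
P(+|D) = 94/100 = 47/50
P(+|D') = 5/100 = 1/20
P(+) = P(+|D)P(D) + P(+|D')P(D')
     = \frac{47}{50} × \frac{1}{250} + \frac{1}{20} × \frac{249}{250}
     = \frac{1339}{25000}
P(D|+) = P(+|D)P(D)/P(+) = \frac{94}{1339}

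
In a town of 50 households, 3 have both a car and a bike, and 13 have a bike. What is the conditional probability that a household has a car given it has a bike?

P(A ∩ B) = 3/50
P(B) = 13/50
P(A|B) = P(A ∩ B) / P(B) = (3/50) / (13/50) = 3/13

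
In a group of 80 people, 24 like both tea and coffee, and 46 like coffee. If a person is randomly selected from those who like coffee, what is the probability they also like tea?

P(A ∩ B) = 24/80 = 3/10
P(B) = 46/80 = 23/40
P(A|B) = P(A ∩ B) / P(B) = (3/10) / (23/40) = 12/23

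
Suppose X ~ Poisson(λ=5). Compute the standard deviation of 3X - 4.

For X ~ Poisson(λ=5):
Var(X) = 5
SD(X) = √(Var(X)) = √(5) = \sqrt{5}
SD(3X - 4) = |3| × SD(X) = 3 × \sqrt{5} = 3 \sqrt{5}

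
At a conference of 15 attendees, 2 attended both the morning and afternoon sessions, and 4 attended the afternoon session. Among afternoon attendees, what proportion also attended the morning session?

P(A ∩ B) = 2/15
P(B) = 4/15
P(A|B) = P(A ∩ B) / P(B) = (2/15) / (4/15) = 1/2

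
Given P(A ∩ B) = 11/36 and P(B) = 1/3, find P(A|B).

P(A|B) = P(A ∩ B) / P(B)
= (11/36) / (1/3)
= 11/12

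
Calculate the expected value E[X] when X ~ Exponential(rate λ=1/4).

For X ~ Exponential(rate λ=1/4), the expected value is:
E[X] = 4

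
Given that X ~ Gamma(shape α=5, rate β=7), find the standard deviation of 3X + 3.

For X ~ Gamma(shape α=5, rate β=7):
Var(X) = \frac{5}{49}
SD(X) = √(Var(X)) = √(\frac{5}{49}) = \frac{\sqrt{5}}{7}
SD(3X + 3) = |3| × SD(X) = 3 × \frac{\sqrt{5}}{7} = \frac{3 \sqrt{5}}{7}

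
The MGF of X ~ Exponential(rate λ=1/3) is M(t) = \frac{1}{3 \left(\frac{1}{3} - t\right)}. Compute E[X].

To find E[X], compute M^(1)(0):
M^(1)(t) = \frac{1}{3 \left(\frac{1}{3} - t\right)^{2}}
M^(1)(0) = 3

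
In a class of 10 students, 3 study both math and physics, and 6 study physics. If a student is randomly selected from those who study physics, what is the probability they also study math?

P(A ∩ B) = 3/10
P(B) = 6/10 = 3/5
P(A|B) = P(A ∩ B) / P(B) = (3/10) / (3/5) = 1/2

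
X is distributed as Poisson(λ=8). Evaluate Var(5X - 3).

For X ~ Poisson(λ=8):
Var(X) = 8
Var(5X - 3) = (5)² × Var(X) = 25 × 8 = 200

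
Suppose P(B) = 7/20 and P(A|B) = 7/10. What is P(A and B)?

By definition, P(A|B) = P(A ∩ B) / P(B)
So P(A ∩ B) = P(A|B) × P(B)
= 7/10 × 7/20
= 49/200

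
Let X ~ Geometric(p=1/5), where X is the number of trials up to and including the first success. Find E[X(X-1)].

E[X(X-1)] = E[X² - X] = E[X²] - E[X]
E[X] = 5
E[X²] = Var(X) + (E[X])² = 20 + (5)² = 45
E[X(X-1)] = 45 - 5 = 40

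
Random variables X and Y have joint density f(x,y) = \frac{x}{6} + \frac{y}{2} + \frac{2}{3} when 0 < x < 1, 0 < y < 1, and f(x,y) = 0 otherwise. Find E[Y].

E[Y] = ∫_0^1 ∫_0^1 y × f(x,y) dx dy
= \frac{13}{24}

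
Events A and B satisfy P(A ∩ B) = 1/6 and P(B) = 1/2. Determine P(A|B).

P(A|B) = P(A ∩ B) / P(B)
= (1/6) / (1/2)
= 1/3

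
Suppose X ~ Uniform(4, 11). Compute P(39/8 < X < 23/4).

P(39/8 < X < 23/4) = ∫_{39/8}^{23/4} f(x) dx
where f(x) = \frac{1}{7}
= \frac{1}{8}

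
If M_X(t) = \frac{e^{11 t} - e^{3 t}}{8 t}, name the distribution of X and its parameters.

The MGF M(t) = \frac{e^{11 t} - e^{3 t}}{8 t} is the standard form for the Uniform distribution.
Comparing with the known MGF formula identifies: Uniform(3, 11)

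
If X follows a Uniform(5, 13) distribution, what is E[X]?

For X ~ Uniform(5, 13), the expected value is:
E[X] = 9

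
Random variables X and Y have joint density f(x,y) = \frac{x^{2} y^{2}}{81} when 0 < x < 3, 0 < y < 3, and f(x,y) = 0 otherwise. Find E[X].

f_X(x) = ∫_0^3 \frac{x^{2} y^{2}}{81} dy = \frac{x^{2}}{9}
E[X] = ∫_0^3 x × (\frac{x^{2}}{9}) dx = \frac{9}{4}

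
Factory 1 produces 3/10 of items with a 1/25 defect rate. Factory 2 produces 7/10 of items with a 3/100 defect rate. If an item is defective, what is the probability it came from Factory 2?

Using Bayes' theorem:
P(F1) = 3/10, P(D|F1) = 1/25
P(F2) = 7/10, P(D|F2) = 3/100
P(D) = P(D|F1)P(F1) + P(D|F2)P(F2)
     = \frac{33}{1000}
P(F2|D) = P(D|F2)P(F2) / P(D)
= \frac{7}{11}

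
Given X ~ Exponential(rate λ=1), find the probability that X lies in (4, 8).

P(4 < X < 8) = ∫_{4}^{8} f(x) dx
where f(x) = e^{- x}
= - \frac{1 - e^{4}}{e^{8}}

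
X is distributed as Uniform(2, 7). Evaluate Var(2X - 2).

For X ~ Uniform(2, 7):
Var(X) = \frac{25}{12}
Var(2X - 2) = (2)² × Var(X) = 4 × \frac{25}{12} = \frac{25}{3}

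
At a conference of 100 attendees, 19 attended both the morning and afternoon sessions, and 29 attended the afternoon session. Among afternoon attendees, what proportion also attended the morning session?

P(A ∩ B) = 19/100
P(B) = 29/100
P(A|B) = P(A ∩ B) / P(B) = (19/100) / (29/100) = 19/29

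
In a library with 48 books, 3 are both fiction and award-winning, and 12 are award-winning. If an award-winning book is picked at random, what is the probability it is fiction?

P(A ∩ B) = 3/48 = 1/16
P(B) = 12/48 = 1/4
P(A|B) = P(A ∩ B) / P(B) = (1/16) / (1/4) = 1/4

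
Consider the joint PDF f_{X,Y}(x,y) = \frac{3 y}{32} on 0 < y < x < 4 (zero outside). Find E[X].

f_X(x) = ∫_0^x \frac{3 y}{32} dy = \frac{3 x^{2}}{64}
E[X] = ∫_0^4 x × (\frac{3 x^{2}}{64}) dx = 3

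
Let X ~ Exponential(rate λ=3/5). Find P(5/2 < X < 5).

P(5/2 < X < 5) = ∫_{5/2}^{5} f(x) dx
where f(x) = \frac{3 e^{- \frac{3 x}{5}}}{5}
= - \frac{1}{e^{3}} + e^{- \frac{3}{2}}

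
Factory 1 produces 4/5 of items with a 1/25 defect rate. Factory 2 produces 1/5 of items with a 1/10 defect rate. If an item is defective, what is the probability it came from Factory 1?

Using Bayes' theorem:
P(F1) = 4/5, P(D|F1) = 1/25
P(F2) = 1/5, P(D|F2) = 1/10
P(D) = P(D|F1)P(F1) + P(D|F2)P(F2)
     = \frac{13}{250}
P(F1|D) = P(D|F1)P(F1) / P(D)
= \frac{8}{13}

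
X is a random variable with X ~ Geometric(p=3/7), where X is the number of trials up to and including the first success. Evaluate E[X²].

Using the identity E[X²] = Var(X) + (E[X])²:
E[X] = \frac{7}{3}
Var(X) = \frac{28}{9}
E[X²] = \frac{28}{9} + (\frac{7}{3})²
= \frac{77}{9}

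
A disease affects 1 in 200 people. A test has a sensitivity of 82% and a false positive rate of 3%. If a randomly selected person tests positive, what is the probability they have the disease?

Let D = the rare event, + = positive/flagged.
P(D) = 1/200
P(+|D) = 82/100 = 41/50
P(+|D') = 3/100
P(+) = P(+|D)P(D) + P(+|D')P(D')
     = \frac{41}{50} × \frac{1}{200} + \frac{3}{100} × \frac{199}{200}
     = \frac{679}{20000}
P(D|+) = P(+|D)P(D)/P(+) = \frac{82}{679}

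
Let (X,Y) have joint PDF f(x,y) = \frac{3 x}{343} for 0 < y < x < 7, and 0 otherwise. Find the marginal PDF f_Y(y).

f_Y(y) = ∫_y^7 \frac{3 x}{343} dx = \frac{3}{14} - \frac{3 y^{2}}{686}
for 0 < y < 7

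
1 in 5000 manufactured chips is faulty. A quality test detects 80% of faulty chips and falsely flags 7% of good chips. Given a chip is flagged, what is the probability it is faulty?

Let D = the rare event, + = positive/flagged.
P(D) = 1/5000
P(+|D) = 80/100 = 4/5
P(+|D') = 7/100
P(+) = P(+|D)P(D) + P(+|D')P(D')
     = \frac{4}{5} × \frac{1}{5000} + \frac{7}{100} × \frac{4999}{5000}
     = \frac{35073}{500000}
P(D|+) = P(+|D)P(D)/P(+) = \frac{80}{35073}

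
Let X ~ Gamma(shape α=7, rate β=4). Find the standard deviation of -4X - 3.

For X ~ Gamma(shape α=7, rate β=4):
Var(X) = \frac{7}{16}
SD(X) = √(Var(X)) = √(\frac{7}{16}) = \frac{\sqrt{7}}{4}
SD(-4X - 3) = |-4| × SD(X) = 4 × \frac{\sqrt{7}}{4} = \sqrt{7}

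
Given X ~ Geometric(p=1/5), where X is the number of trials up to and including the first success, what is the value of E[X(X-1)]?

E[X(X-1)] = E[X² - X] = E[X²] - E[X]
E[X] = 5
E[X²] = Var(X) + (E[X])² = 20 + (5)² = 45
E[X(X-1)] = 45 - 5 = 40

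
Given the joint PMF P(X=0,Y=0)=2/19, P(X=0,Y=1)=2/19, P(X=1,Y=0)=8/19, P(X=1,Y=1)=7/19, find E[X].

First find marginal of X:
P(X=0) = 4/19
P(X=1) = 15/19
E[X] = 0 × 4/19 + 1 × 15/19 = 15/19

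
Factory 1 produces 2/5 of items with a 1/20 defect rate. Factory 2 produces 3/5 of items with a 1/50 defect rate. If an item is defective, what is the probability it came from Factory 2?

Using Bayes' theorem:
P(F1) = 2/5, P(D|F1) = 1/20
P(F2) = 3/5, P(D|F2) = 1/50
P(D) = P(D|F1)P(F1) + P(D|F2)P(F2)
     = \frac{4}{125}
P(F2|D) = P(D|F2)P(F2) / P(D)
= \frac{3}{8}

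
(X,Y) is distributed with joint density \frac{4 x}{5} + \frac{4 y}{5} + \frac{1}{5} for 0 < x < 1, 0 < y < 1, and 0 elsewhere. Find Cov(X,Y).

E[XY] = ∫∫ xy × f(x,y) dx dy = \frac{19}{60}
E[X] = \frac{17}{30}
E[Y] = \frac{17}{30}
Cov(X,Y) = E[XY] - E[X]E[Y] = - \frac{1}{225}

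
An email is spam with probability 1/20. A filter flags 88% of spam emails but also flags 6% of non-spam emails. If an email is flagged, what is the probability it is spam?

Let D = the rare event, + = positive/flagged.
P(D) = 1/20
P(+|D) = 88/100 = 22/25
P(+|D') = 6/100 = 3/50
P(+) = P(+|D)P(D) + P(+|D')P(D')
     = \frac{22}{25} × \frac{1}{20} + \frac{3}{50} × \frac{19}{20}
     = \frac{101}{1000}
P(D|+) = P(+|D)P(D)/P(+) = \frac{44}{101}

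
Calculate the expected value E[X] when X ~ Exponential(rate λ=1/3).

For X ~ Exponential(rate λ=1/3), the expected value is:
E[X] = 3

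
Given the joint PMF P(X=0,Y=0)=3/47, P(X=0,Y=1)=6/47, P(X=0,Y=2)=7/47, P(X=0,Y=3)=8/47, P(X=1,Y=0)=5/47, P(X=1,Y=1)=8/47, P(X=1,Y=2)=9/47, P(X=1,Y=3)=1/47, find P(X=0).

P(X=0) = P(X=0,Y=0) + P(X=0,Y=1) + P(X=0,Y=2) + P(X=0,Y=3)
= 3/47 + 6/47 + 7/47 + 8/47
= 24/47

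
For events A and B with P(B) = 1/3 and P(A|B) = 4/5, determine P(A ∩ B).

By definition, P(A|B) = P(A ∩ B) / P(B)
So P(A ∩ B) = P(A|B) × P(B)
= 4/5 × 1/3
= 4/15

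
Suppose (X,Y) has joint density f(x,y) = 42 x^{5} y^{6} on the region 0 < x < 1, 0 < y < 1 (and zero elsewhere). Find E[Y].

E[Y] = ∫_0^1 ∫_0^1 y × f(x,y) dx dy
= \frac{7}{8}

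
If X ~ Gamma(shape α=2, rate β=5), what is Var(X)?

For X ~ Gamma(shape α=2, rate β=5):
Var(X) = \frac{2}{25}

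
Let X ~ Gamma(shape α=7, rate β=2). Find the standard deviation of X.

For X ~ Gamma(shape α=7, rate β=2):
Var(X) = \frac{7}{4}
SD(X) = √(Var(X)) = √(\frac{7}{4}) = \frac{\sqrt{7}}{2}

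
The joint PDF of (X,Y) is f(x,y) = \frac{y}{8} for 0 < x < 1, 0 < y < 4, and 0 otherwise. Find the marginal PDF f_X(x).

f_X(x) = ∫_0^4 f(x,y) dy
= ∫_0^4 \frac{y}{8} dy
= 1 for 0 < x < 1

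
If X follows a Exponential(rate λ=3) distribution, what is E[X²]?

Using the identity E[X²] = Var(X) + (E[X])²:
E[X] = \frac{1}{3}
Var(X) = \frac{1}{9}
E[X²] = \frac{1}{9} + (\frac{1}{3})²
= \frac{2}{9}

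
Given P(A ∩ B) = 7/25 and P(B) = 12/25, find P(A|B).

P(A|B) = P(A ∩ B) / P(B)
= (7/25) / (12/25)
= 7/12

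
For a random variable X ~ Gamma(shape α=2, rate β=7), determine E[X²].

Using the identity E[X²] = Var(X) + (E[X])²:
E[X] = \frac{2}{7}
Var(X) = \frac{2}{49}
E[X²] = \frac{2}{49} + (\frac{2}{7})²
= \frac{6}{49}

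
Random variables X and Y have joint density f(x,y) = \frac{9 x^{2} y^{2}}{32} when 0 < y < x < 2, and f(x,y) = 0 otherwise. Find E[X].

f_X(x) = ∫_0^x \frac{9 x^{2} y^{2}}{32} dy = \frac{3 x^{5}}{32}
E[X] = ∫_0^2 x × (\frac{3 x^{5}}{32}) dx = \frac{12}{7}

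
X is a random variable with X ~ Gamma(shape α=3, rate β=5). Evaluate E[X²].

Using the identity E[X²] = Var(X) + (E[X])²:
E[X] = \frac{3}{5}
Var(X) = \frac{3}{25}
E[X²] = \frac{3}{25} + (\frac{3}{5})²
= \frac{12}{25}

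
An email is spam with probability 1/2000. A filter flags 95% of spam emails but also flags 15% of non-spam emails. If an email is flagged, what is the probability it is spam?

Let D = the rare event, + = positive/flagged.
P(D) = 1/2000
P(+|D) = 95/100 = 19/20
P(+|D') = 15/100 = 3/20
P(+) = P(+|D)P(D) + P(+|D')P(D')
     = \frac{19}{20} × \frac{1}{2000} + \frac{3}{20} × \frac{1999}{2000}
     = \frac{94}{625}
P(D|+) = P(+|D)P(D)/P(+) = \frac{19}{6016}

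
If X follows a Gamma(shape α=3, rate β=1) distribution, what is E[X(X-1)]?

E[X(X-1)] = E[X² - X] = E[X²] - E[X]
E[X] = 3
E[X²] = Var(X) + (E[X])² = 3 + (3)² = 12
E[X(X-1)] = 12 - 3 = 9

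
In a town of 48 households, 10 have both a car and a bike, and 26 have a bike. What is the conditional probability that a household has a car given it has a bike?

P(A ∩ B) = 10/48 = 5/24
P(B) = 26/48 = 13/24
P(A|B) = P(A ∩ B) / P(B) = (5/24) / (13/24) = 5/13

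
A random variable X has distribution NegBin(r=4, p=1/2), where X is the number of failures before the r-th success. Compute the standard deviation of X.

For X ~ NegBin(r=4, p=1/2), where X is the number of failures before the r-th success:
Var(X) = 8
SD(X) = √(Var(X)) = √(8) = 2 \sqrt{2}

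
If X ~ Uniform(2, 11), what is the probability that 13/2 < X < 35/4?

P(13/2 < X < 35/4) = ∫_{13/2}^{35/4} f(x) dx
where f(x) = \frac{1}{9}
= \frac{1}{4}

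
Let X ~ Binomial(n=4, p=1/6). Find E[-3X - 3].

For X ~ Binomial(n=4, p=1/6):
E[X] = \frac{2}{3}
E[-3X - 3] = -3 × E[X] - 3 = -5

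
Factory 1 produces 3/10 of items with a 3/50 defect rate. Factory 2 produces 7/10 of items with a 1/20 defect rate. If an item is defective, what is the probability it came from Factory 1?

Using Bayes' theorem:
P(F1) = 3/10, P(D|F1) = 3/50
P(F2) = 7/10, P(D|F2) = 1/20
P(D) = P(D|F1)P(F1) + P(D|F2)P(F2)
     = \frac{53}{1000}
P(F1|D) = P(D|F1)P(F1) / P(D)
= \frac{18}{53}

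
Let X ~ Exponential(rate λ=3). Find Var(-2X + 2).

For X ~ Exponential(rate λ=3):
Var(X) = \frac{1}{9}
Var(-2X + 2) = (-2)² × Var(X) = 4 × \frac{1}{9} = \frac{4}{9}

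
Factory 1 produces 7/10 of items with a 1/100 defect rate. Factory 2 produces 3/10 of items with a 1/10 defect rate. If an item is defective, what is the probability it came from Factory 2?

Using Bayes' theorem:
P(F1) = 7/10, P(D|F1) = 1/100
P(F2) = 3/10, P(D|F2) = 1/10
P(D) = P(D|F1)P(F1) + P(D|F2)P(F2)
     = \frac{37}{1000}
P(F2|D) = P(D|F2)P(F2) / P(D)
= \frac{30}{37}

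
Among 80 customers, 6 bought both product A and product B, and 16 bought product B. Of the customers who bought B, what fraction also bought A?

P(A ∩ B) = 6/80 = 3/40
P(B) = 16/80 = 1/5
P(A|B) = P(A ∩ B) / P(B) = (3/40) / (1/5) = 3/8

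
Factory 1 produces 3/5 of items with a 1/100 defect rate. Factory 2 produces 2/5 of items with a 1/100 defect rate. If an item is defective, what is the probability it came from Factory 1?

Using Bayes' theorem:
P(F1) = 3/5, P(D|F1) = 1/100
P(F2) = 2/5, P(D|F2) = 1/100
P(D) = P(D|F1)P(F1) + P(D|F2)P(F2)
     = \frac{1}{100}
P(F1|D) = P(D|F1)P(F1) / P(D)
= \frac{3}{5}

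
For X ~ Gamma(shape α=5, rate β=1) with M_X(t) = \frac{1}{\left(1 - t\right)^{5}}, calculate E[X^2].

To find E[X^2], compute M^(2)(0):
M^(1)(t) = \frac{5}{\left(1 - t\right)^{6}}
M^(2)(t) = \frac{30}{\left(1 - t\right)^{7}}
M^(2)(0) = 30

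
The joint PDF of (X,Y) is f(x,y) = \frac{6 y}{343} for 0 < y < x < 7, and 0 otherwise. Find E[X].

f_X(x) = ∫_0^x \frac{6 y}{343} dy = \frac{3 x^{2}}{343}
E[X] = ∫_0^7 x × (\frac{3 x^{2}}{343}) dx = \frac{21}{4}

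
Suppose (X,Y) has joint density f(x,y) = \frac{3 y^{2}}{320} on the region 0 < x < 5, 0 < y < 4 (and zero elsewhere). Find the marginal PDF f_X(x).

f_X(x) = ∫_0^4 f(x,y) dy
= ∫_0^4 \frac{3 y^{2}}{320} dy
= \frac{1}{5} for 0 < x < 5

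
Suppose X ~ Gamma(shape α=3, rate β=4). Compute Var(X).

For X ~ Gamma(shape α=3, rate β=4):
Var(X) = \frac{3}{16}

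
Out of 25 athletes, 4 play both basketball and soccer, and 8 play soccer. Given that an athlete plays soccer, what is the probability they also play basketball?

P(A ∩ B) = 4/25
P(B) = 8/25
P(A|B) = P(A ∩ B) / P(B) = (4/25) / (8/25) = 1/2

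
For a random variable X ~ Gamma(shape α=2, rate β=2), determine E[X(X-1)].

E[X(X-1)] = E[X² - X] = E[X²] - E[X]
E[X] = 1
E[X²] = Var(X) + (E[X])² = \frac{1}{2} + (1)² = \frac{3}{2}
E[X(X-1)] = \frac{3}{2} - 1 = \frac{1}{2}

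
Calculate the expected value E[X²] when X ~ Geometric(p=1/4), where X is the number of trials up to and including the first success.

Using the identity E[X²] = Var(X) + (E[X])²:
E[X] = 4
Var(X) = 12
E[X²] = 12 + (4)²
= 28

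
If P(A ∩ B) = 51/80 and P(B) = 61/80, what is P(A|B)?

P(A|B) = P(A ∩ B) / P(B)
= (51/80) / (61/80)
= 51/61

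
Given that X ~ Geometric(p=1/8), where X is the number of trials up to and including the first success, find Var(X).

For X ~ Geometric(p=1/8), where X is the number of trials up to and including the first success:
Var(X) = 56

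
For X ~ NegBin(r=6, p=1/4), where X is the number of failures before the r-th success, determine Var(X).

For X ~ NegBin(r=6, p=1/4), where X is the number of failures before the r-th success:
Var(X) = 72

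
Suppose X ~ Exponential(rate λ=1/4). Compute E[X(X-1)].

E[X(X-1)] = E[X² - X] = E[X²] - E[X]
E[X] = 4
E[X²] = Var(X) + (E[X])² = 16 + (4)² = 32
E[X(X-1)] = 32 - 4 = 28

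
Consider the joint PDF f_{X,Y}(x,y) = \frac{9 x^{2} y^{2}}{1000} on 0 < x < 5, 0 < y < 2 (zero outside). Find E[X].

f_X(x) = ∫_0^2 \frac{9 x^{2} y^{2}}{1000} dy = \frac{3 x^{2}}{125}
E[X] = ∫_0^5 x × (\frac{3 x^{2}}{125}) dx = \frac{15}{4}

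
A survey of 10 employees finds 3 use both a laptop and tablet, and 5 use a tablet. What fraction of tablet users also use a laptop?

P(A ∩ B) = 3/10
P(B) = 5/10 = 1/2
P(A|B) = P(A ∩ B) / P(B) = (3/10) / (1/2) = 3/5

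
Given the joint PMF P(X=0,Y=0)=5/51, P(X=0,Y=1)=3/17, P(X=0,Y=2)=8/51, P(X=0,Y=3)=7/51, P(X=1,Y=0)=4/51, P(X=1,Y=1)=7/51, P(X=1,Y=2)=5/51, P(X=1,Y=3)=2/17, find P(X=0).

P(X=0) = P(X=0,Y=0) + P(X=0,Y=1) + P(X=0,Y=2) + P(X=0,Y=3)
= 5/51 + 3/17 + 8/51 + 7/51
= 29/51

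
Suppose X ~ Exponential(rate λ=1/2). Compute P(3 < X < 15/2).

P(3 < X < 15/2) = ∫_{3}^{15/2} f(x) dx
where f(x) = \frac{e^{- \frac{x}{2}}}{2}
= - \frac{1}{e^{\frac{15}{4}}} + e^{- \frac{3}{2}}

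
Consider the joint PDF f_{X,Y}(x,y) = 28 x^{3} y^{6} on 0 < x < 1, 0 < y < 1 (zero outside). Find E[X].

E[X] = ∫_0^1 ∫_0^1 x × f(x,y) dy dx
= ∫_0^1 ∫_0^1 x × (28 x^{3} y^{6}) dy dx
= \frac{4}{5}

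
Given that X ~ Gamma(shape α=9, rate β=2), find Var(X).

For X ~ Gamma(shape α=9, rate β=2):
Var(X) = \frac{9}{4}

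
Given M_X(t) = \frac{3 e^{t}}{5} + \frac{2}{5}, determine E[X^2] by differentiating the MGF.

To find E[X^2], compute M^(2)(0):
M^(1)(t) = \frac{3 e^{t}}{5}
M^(2)(t) = \frac{3 e^{t}}{5}
M^(2)(0) = \frac{3}{5}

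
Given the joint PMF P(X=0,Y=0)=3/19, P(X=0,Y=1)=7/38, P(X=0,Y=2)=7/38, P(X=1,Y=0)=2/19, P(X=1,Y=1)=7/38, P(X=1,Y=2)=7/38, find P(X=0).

P(X=0) = P(X=0,Y=0) + P(X=0,Y=1) + P(X=0,Y=2)
= 3/19 + 7/38 + 7/38
= 10/19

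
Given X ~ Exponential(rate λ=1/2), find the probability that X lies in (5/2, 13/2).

P(5/2 < X < 13/2) = ∫_{5/2}^{13/2} f(x) dx
where f(x) = \frac{e^{- \frac{x}{2}}}{2}
= - \frac{1 - e^{2}}{e^{\frac{13}{4}}}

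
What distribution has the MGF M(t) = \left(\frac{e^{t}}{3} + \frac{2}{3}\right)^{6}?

The MGF M(t) = \left(\frac{e^{t}}{3} + \frac{2}{3}\right)^{6} is the standard form for the Binomial distribution.
Comparing with the known MGF formula identifies: Binomial(n=6, p=1/3)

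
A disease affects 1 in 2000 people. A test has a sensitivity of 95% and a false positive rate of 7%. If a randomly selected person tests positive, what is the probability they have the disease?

Let D = the rare event, + = positive/flagged.
P(D) = 1/2000
P(+|D) = 95/100 = 19/20
P(+|D') = 7/100
P(+) = P(+|D)P(D) + P(+|D')P(D')
     = \frac{19}{20} × \frac{1}{2000} + \frac{7}{100} × \frac{1999}{2000}
     = \frac{1761}{25000}
P(D|+) = P(+|D)P(D)/P(+) = \frac{95}{14088}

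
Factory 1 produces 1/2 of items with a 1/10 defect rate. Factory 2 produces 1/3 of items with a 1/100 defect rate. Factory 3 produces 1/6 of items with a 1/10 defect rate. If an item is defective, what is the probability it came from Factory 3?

Using Bayes' theorem:
P(F1) = 1/2, P(D|F1) = 1/10
P(F2) = 1/3, P(D|F2) = 1/100
P(F3) = 1/6, P(D|F3) = 1/10
P(D) = P(D|F1)P(F1) + P(D|F2)P(F2) + P(D|F3)P(F3)
     = \frac{7}{100}
P(F3|D) = P(D|F3)P(F3) / P(D)
= \frac{5}{21}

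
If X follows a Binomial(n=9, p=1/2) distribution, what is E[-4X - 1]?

For X ~ Binomial(n=9, p=1/2):
E[X] = \frac{9}{2}
E[-4X - 1] = -4 × E[X] - 1 = -19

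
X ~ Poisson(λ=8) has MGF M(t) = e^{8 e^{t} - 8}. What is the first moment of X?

To find E[X], compute M^(1)(0):
M^(1)(t) = 8 e^{t} e^{8 e^{t} - 8}
M^(1)(0) = 8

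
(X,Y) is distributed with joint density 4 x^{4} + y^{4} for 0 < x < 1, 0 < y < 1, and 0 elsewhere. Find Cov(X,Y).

E[XY] = ∫∫ xy × f(x,y) dx dy = \frac{5}{12}
E[X] = \frac{23}{30}
E[Y] = \frac{17}{30}
Cov(X,Y) = E[XY] - E[X]E[Y] = - \frac{4}{225}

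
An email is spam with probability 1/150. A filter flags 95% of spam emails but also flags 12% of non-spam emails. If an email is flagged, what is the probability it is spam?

Let D = the rare event, + = positive/flagged.
P(D) = 1/150
P(+|D) = 95/100 = 19/20
P(+|D') = 12/100 = 3/25
P(+) = P(+|D)P(D) + P(+|D')P(D')
     = \frac{19}{20} × \frac{1}{150} + \frac{3}{25} × \frac{149}{150}
     = \frac{1883}{15000}
P(D|+) = P(+|D)P(D)/P(+) = \frac{95}{1883}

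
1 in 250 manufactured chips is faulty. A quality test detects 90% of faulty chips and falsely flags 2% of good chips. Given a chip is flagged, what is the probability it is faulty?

Let D = the rare event, + = positive/flagged.
P(D) = 1/250
P(+|D) = 90/100 = 9/10
P(+|D') = 2/100 = 1/50
P(+) = P(+|D)P(D) + P(+|D')P(D')
     = \frac{9}{10} × \frac{1}{250} + \frac{1}{50} × \frac{249}{250}
     = \frac{147}{6250}
P(D|+) = P(+|D)P(D)/P(+) = \frac{15}{98}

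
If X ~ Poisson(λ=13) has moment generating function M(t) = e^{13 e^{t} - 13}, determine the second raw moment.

To find E[X^2], compute M^(2)(0):
M^(1)(t) = 13 e^{t} e^{13 e^{t} - 13}
M^(2)(t) = 169 e^{2 t} e^{13 e^{t} - 13} + 13 e^{t} e^{13 e^{t} - 13}
M^(2)(0) = 182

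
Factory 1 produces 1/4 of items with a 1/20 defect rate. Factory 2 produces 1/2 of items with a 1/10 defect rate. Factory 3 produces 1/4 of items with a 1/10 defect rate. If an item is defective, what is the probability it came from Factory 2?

Using Bayes' theorem:
P(F1) = 1/4, P(D|F1) = 1/20
P(F2) = 1/2, P(D|F2) = 1/10
P(F3) = 1/4, P(D|F3) = 1/10
P(D) = P(D|F1)P(F1) + P(D|F2)P(F2) + P(D|F3)P(F3)
     = \frac{7}{80}
P(F2|D) = P(D|F2)P(F2) / P(D)
= \frac{4}{7}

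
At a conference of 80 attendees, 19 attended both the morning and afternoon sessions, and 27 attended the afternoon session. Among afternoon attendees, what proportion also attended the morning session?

P(A ∩ B) = 19/80
P(B) = 27/80
P(A|B) = P(A ∩ B) / P(B) = (19/80) / (27/80) = 19/27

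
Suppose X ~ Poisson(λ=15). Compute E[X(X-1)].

E[X(X-1)] = E[X² - X] = E[X²] - E[X]
E[X] = 15
E[X²] = Var(X) + (E[X])² = 15 + (15)² = 240
E[X(X-1)] = 240 - 15 = 225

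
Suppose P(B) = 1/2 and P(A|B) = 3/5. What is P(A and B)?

By definition, P(A|B) = P(A ∩ B) / P(B)
So P(A ∩ B) = P(A|B) × P(B)
= 3/5 × 1/2
= 3/10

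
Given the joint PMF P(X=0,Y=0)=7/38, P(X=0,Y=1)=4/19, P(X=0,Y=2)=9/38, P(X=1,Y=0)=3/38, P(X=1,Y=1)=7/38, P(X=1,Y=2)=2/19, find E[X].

First find marginal of X:
P(X=0) = 12/19
P(X=1) = 7/19
E[X] = 0 × 12/19 + 1 × 7/19 = 7/19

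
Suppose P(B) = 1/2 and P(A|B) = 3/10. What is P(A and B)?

By definition, P(A|B) = P(A ∩ B) / P(B)
So P(A ∩ B) = P(A|B) × P(B)
= 3/10 × 1/2
= 3/20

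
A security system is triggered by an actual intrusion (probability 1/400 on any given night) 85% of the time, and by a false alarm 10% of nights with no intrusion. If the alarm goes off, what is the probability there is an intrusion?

Let D = the rare event, + = positive/flagged.
P(D) = 1/400
P(+|D) = 85/100 = 17/20
P(+|D') = 10/100 = 1/10
P(+) = P(+|D)P(D) + P(+|D')P(D')
     = \frac{17}{20} × \frac{1}{400} + \frac{1}{10} × \frac{399}{400}
     = \frac{163}{1600}
P(D|+) = P(+|D)P(D)/P(+) = \frac{17}{815}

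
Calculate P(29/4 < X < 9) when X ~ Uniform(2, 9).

P(29/4 < X < 9) = ∫_{29/4}^{9} f(x) dx
where f(x) = \frac{1}{7}
= \frac{1}{4}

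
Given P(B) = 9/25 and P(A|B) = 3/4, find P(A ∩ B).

By definition, P(A|B) = P(A ∩ B) / P(B)
So P(A ∩ B) = P(A|B) × P(B)
= 3/4 × 9/25
= 27/100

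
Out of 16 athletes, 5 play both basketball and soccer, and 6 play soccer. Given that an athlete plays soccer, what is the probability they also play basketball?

P(A ∩ B) = 5/16
P(B) = 6/16 = 3/8
P(A|B) = P(A ∩ B) / P(B) = (5/16) / (3/8) = 5/6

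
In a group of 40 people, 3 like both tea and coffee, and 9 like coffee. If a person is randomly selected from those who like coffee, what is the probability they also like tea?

P(A ∩ B) = 3/40
P(B) = 9/40
P(A|B) = P(A ∩ B) / P(B) = (3/40) / (9/40) = 1/3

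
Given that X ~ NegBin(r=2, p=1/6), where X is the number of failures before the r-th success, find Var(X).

For X ~ NegBin(r=2, p=1/6), where X is the number of failures before the r-th success:
Var(X) = 60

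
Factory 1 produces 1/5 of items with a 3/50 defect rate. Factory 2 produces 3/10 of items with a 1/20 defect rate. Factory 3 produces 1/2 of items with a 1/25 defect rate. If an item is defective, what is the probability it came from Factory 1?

Using Bayes' theorem:
P(F1) = 1/5, P(D|F1) = 3/50
P(F2) = 3/10, P(D|F2) = 1/20
P(F3) = 1/2, P(D|F3) = 1/25
P(D) = P(D|F1)P(F1) + P(D|F2)P(F2) + P(D|F3)P(F3)
     = \frac{47}{1000}
P(F1|D) = P(D|F1)P(F1) / P(D)
= \frac{12}{47}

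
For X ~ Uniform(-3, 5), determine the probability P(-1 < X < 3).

P(-1 < X < 3) = ∫_{-1}^{3} f(x) dx
where f(x) = \frac{1}{8}
= \frac{1}{2}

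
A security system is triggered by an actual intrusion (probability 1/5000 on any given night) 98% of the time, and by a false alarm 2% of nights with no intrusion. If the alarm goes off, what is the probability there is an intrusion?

Let D = the rare event, + = positive/flagged.
P(D) = 1/5000
P(+|D) = 98/100 = 49/50
P(+|D') = 2/100 = 1/50
P(+) = P(+|D)P(D) + P(+|D')P(D')
     = \frac{49}{50} × \frac{1}{5000} + \frac{1}{50} × \frac{4999}{5000}
     = \frac{631}{31250}
P(D|+) = P(+|D)P(D)/P(+) = \frac{49}{5048}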